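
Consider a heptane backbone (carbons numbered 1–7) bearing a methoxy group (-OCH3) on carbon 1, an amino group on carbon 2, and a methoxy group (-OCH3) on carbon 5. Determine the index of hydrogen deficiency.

0

Atom tally by fragment:
  CH3OCH2 → C:2 H:5 O:1
  CH(NH2) → C:1 H:3 N:1
  CH2 → C:1 H:2
  CH2 → C:1 H:2
  CH(OCH3) → C:2 H:4 O:1
  CH2 → C:1 H:2
  CH3 → C:1 H:3
Element totals:
  C: 9
  H: 21
  N: 1
  O: 2
Molecular formula: C9H21NO2.
DoU = (2C + 2 + N − H − X) / 2 = (2·9 + 2 + 1 − 21 − 0) / 2 = 0.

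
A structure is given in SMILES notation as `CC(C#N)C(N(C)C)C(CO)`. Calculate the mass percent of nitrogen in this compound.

17.93%

Atom tally by fragment:
  CH3 → C:1 H:3
  CH(CN) → C:2 H:1 N:1
  CH(N(CH3)2) → C:3 H:7 N:1
  CH2CH2OH → C:2 H:5 O:1
Element totals:
  C: 8
  H: 16
  N: 2
  O: 1
Molecular formula: C8H16N2O.
Molar mass = 156.229 g/mol.
Mass from N: 2 × 14.007 = 28.014 g/mol.
%N = 28.014 / 156.229 × 100 = 17.93%.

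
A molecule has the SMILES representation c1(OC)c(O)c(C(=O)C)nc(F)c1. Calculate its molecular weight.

Atom tally by fragment:
  pyridine ring core → C:5 H:5 N:1
  (− 4 ring H displaced by substituents)
  + OCH3 → C:1 H:3 O:1
  + OH → O:1 H:1
  + COCH3 → C:2 H:3 O:1
  + F → F:1
Element totals:
  C: 8
  H: 8
  F: 1
  N: 1
  O: 3
Molecular formula: C8H8FNO3.
  M = 8(12.011) + 8(1.008) + 18.998 + 14.007 + 3(15.999)
    = 96.088 + 8.064 + 18.998 + 14.007 + 47.997 = 185.154

185.15 g/mol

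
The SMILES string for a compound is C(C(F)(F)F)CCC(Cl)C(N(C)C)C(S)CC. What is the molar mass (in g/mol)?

291.80 g/mol

Atom tally by fragment:
  F3CCH2 → C:2 H:2 F:3
  CH2 → C:1 H:2
  CH2 → C:1 H:2
  CH(Cl) → C:1 H:1 Cl:1
  CH(N(CH3)2) → C:3 H:7 N:1
  CH(SH) → C:1 H:2 S:1
  CH2 → C:1 H:2
  CH3 → C:1 H:3
Element totals:
  C: 11
  H: 21
  Cl: 1
  F: 3
  N: 1
  S: 1
Molecular formula: C11H21ClF3NS.
  M = 11(12.011) + 21(1.008) + 35.45 + 3(18.998) + 14.007 + 32.06
    = 132.121 + 21.168 + 35.450 + 56.994 + 14.007 + 32.060 = 291.800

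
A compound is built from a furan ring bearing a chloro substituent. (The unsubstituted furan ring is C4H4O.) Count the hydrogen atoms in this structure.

Atom tally by fragment:
  furan ring core → C:4 H:4 O:1
  (− 1 ring H displaced by substituents)
  + Cl → Cl:1
Element totals:
  C: 4
  H: 3
  Cl: 1
  O: 1

3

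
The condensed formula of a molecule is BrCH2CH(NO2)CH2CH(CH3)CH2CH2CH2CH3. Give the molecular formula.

Element totals:
  C: 9
  H: 18
  Br: 1
  N: 1
  O: 2

C9H18BrNO2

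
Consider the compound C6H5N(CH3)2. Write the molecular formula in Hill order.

C8H11N

Atom tally by fragment:
  benzene ring core → C:6 H:6
  (− 1 ring H displaced by substituents)
  + N(CH3)2 → N:1 C:2 H:6
Element totals:
  C: 8
  H: 11
  N: 1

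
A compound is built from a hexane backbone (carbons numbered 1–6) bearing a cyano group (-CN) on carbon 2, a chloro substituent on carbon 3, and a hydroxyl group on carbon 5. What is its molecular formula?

Atom tally by fragment:
  CH3 → C:1 H:3
  CH(CN) → C:2 H:1 N:1
  CH(Cl) → C:1 H:1 Cl:1
  CH2 → C:1 H:2
  CH(OH) → C:1 H:2 O:1
  CH3 → C:1 H:3
Element totals:
  C: 7
  H: 12
  Cl: 1
  N: 1
  O: 1

C7H12ClNO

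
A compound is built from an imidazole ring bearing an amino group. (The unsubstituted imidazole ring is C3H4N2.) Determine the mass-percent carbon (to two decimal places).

Atom tally by fragment:
  imidazole ring core → C:3 H:4 N:2
  (− 1 ring H displaced by substituents)
  + NH2 → N:1 H:2
Element totals:
  C: 3
  H: 5
  N: 3
Molecular formula: C3H5N3.
Molar mass = 83.094 g/mol.
Mass from C: 3 × 12.011 = 36.033 g/mol.
%C = 36.033 / 83.094 × 100 = 43.36%.

43.36%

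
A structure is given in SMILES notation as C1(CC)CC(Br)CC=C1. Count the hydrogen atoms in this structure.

Atom tally by fragment:
  cyclohexene ring core → C:6 H:10
  (− 2 ring H displaced by substituents)
  + C2H5 → C:2 H:5
  + Br → Br:1
Element totals:
  C: 8
  H: 13
  Br: 1

13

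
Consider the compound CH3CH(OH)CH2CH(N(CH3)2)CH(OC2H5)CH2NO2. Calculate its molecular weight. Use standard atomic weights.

Atom tally by fragment:
  CH3 → C:1 H:3
  CH(OH) → C:1 H:2 O:1
  CH2 → C:1 H:2
  CH(N(CH3)2) → C:3 H:7 N:1
  CH(OC2H5) → C:3 H:6 O:1
  CH2NO2 → C:1 H:2 N:1 O:2
Element totals:
  C: 10
  H: 22
  N: 2
  O: 4
Molecular formula: C10H22N2O4.
  M = 10(12.011) + 22(1.008) + 2(14.007) + 4(15.999)
    = 120.110 + 22.176 + 28.014 + 63.996 = 234.296

234.30 g/mol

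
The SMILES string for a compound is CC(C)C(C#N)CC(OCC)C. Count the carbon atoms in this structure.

Atom tally by fragment:
  CH3 → C:1 H:3
  CH(CH3) → C:2 H:4
  CH(CN) → C:2 H:1 N:1
  CH2 → C:1 H:2
  CH(OC2H5) → C:3 H:6 O:1
  CH3 → C:1 H:3
Element totals:
  C: 10
  H: 19
  N: 1
  O: 1

10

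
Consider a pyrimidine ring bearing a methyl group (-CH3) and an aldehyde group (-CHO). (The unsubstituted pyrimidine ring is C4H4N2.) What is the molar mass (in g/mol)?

Atom tally by fragment:
  pyrimidine ring core → C:4 H:4 N:2
  (− 2 ring H displaced by substituents)
  + CH3 → C:1 H:3
  + CHO → C:1 H:1 O:1
Element totals:
  C: 6
  H: 6
  N: 2
  O: 1
Molecular formula: C6H6N2O.
  M = 6(12.011) + 6(1.008) + 2(14.007) + 15.999
    = 72.066 + 6.048 + 28.014 + 15.999 = 122.127

122.13 g/mol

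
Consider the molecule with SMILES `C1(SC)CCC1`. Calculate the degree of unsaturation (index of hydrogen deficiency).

Atom tally by fragment:
  cyclobutane ring core → C:4 H:8
  (− 1 ring H displaced by substituents)
  + SCH3 → C:1 H:3 S:1
Element totals:
  C: 5
  H: 10
  S: 1
Molecular formula: C5H10S.
DoU = (2C + 2 + N − H − X) / 2 = (2·5 + 2 + 0 − 10 − 0) / 2 = 1.

1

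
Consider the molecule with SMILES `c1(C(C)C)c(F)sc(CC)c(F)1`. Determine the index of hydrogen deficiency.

3

Atom tally by fragment:
  thiophene ring core → C:4 H:4 S:1
  (− 4 ring H displaced by substituents)
  + CH(CH3)2 → C:3 H:7
  + F → F:1
  + C2H5 → C:2 H:5
  + F → F:1
Element totals:
  C: 9
  H: 12
  F: 2
  S: 1
Molecular formula: C9H12F2S.
DoU = (2C + 2 + N − H − X) / 2 = (2·9 + 2 + 0 − 12 − 2) / 2 = 3.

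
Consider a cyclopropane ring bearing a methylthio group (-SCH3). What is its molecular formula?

C4H8S

Atom tally by fragment:
  cyclopropane ring core → C:3 H:6
  (− 1 ring H displaced by substituents)
  + SCH3 → C:1 H:3 S:1
Element totals:
  C: 4
  H: 8
  S: 1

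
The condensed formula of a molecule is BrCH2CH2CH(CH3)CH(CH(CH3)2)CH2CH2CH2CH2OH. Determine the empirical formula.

Element totals:
  C: 12
  H: 25
  Br: 1
  O: 1
Molecular formula: C12H25BrO.
gcd of subscripts (1, 12, 25, 1) = 1, so the empirical formula equals the molecular formula.

C12H25BrO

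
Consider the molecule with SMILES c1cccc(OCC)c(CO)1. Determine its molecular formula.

Atom tally by fragment:
  benzene ring core → C:6 H:6
  (− 2 ring H displaced by substituents)
  + OC2H5 → C:2 H:5 O:1
  + CH2OH → C:1 H:3 O:1
Element totals:
  C: 9
  H: 12
  O: 2

C9H12O2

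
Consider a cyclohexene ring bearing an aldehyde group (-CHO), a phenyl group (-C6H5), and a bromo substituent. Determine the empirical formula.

Atom tally by fragment:
  cyclohexene ring core → C:6 H:10
  (− 3 ring H displaced by substituents)
  + CHO → C:1 H:1 O:1
  + C6H5 → C:6 H:5
  + Br → Br:1
Element totals:
  C: 13
  H: 13
  Br: 1
  O: 1
Molecular formula: C13H13BrO.
gcd of subscripts (1, 13, 13, 1) = 1, so the empirical formula equals the molecular formula.

C13H13BrO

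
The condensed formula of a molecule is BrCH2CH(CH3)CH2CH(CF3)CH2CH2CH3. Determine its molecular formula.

Atom tally by fragment:
  BrCH2 → C:1 H:2 Br:1
  CH(CH3) → C:2 H:4
  CH2 → C:1 H:2
  CH(CF3) → C:2 H:1 F:3
  CH2 → C:1 H:2
  CH2 → C:1 H:2
  CH3 → C:1 H:3
Element totals:
  C: 9
  H: 16
  Br: 1
  F: 3

C9H16BrF3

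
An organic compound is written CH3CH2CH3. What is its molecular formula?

Element totals:
  C: 3
  H: 8

C3H8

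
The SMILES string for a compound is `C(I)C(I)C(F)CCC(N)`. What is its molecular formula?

Atom tally by fragment:
  ICH2 → C:1 H:2 I:1
  CH(I) → C:1 H:1 I:1
  CH(F) → C:1 H:1 F:1
  CH2 → C:1 H:2
  CH2 → C:1 H:2
  CH2NH2 → C:1 H:4 N:1
Element totals:
  C: 6
  H: 12
  F: 1
  I: 2
  N: 1

C6H12FI2N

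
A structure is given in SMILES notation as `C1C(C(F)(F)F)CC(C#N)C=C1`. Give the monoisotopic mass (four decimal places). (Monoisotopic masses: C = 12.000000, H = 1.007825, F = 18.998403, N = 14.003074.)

175.0609

Atom tally by fragment:
  cyclohexene ring core → C:6 H:10
  (− 2 ring H displaced by substituents)
  + CF3 → C:1 F:3
  + CN → C:1 N:1
Element totals:
  C: 8
  H: 8
  F: 3
  N: 1
Molecular formula: C8H8F3N.
  M = 8(12.0) + 8(1.007825) + 3(18.998403) + 14.003074
    = 96.000000 + 8.062600 + 56.995209 + 14.003074 = 175.060883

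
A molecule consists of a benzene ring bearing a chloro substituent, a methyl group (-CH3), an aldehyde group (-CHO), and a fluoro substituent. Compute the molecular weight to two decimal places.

Atom tally by fragment:
  benzene ring core → C:6 H:6
  (− 4 ring H displaced by substituents)
  + Cl → Cl:1
  + CH3 → C:1 H:3
  + CHO → C:1 H:1 O:1
  + F → F:1
Element totals:
  C: 8
  H: 6
  Cl: 1
  F: 1
  O: 1
Molecular formula: C8H6ClFO.
  M = 8(12.011) + 6(1.008) + 35.45 + 18.998 + 15.999
    = 96.088 + 6.048 + 35.450 + 18.998 + 15.999 = 172.583

172.58 g/mol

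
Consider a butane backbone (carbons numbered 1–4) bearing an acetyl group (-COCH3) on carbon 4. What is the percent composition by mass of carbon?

Atom tally by fragment:
  CH3 → C:1 H:3
  CH2 → C:1 H:2
  CH2 → C:1 H:2
  CH2COCH3 → C:3 H:5 O:1
Element totals:
  C: 6
  H: 12
  O: 1
Molecular formula: C6H12O.
Molar mass = 100.161 g/mol.
Mass from C: 6 × 12.011 = 72.066 g/mol.
%C = 72.066 / 100.161 × 100 = 71.95%.

71.95%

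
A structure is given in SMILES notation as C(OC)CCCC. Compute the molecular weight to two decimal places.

102.18 g/mol

Atom tally by fragment:
  CH3OCH2 → C:2 H:5 O:1
  CH2 → C:1 H:2
  CH2 → C:1 H:2
  CH2 → C:1 H:2
  CH3 → C:1 H:3
Element totals:
  C: 6
  H: 14
  O: 1
Molecular formula: C6H14O.
  M = 6(12.011) + 14(1.008) + 15.999
    = 72.066 + 14.112 + 15.999 = 102.177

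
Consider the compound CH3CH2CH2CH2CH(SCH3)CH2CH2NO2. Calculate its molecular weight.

Atom tally by fragment:
  CH3 → C:1 H:3
  CH2 → C:1 H:2
  CH2 → C:1 H:2
  CH2 → C:1 H:2
  CH(SCH3) → C:2 H:4 S:1
  CH2 → C:1 H:2
  CH2NO2 → C:1 H:2 N:1 O:2
Element totals:
  C: 8
  H: 17
  N: 1
  O: 2
  S: 1
Molecular formula: C8H17NO2S.
  M = 8(12.011) + 17(1.008) + 14.007 + 2(15.999) + 32.06
    = 96.088 + 17.136 + 14.007 + 31.998 + 32.060 = 191.289

191.29 g/mol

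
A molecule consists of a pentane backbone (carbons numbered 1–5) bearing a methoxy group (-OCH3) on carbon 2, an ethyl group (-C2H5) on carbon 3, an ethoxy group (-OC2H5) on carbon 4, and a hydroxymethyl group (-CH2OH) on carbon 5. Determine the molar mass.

204.31 g/mol

Atom tally by fragment:
  CH3 → C:1 H:3
  CH(OCH3) → C:2 H:4 O:1
  CH(C2H5) → C:3 H:6
  CH(OC2H5) → C:3 H:6 O:1
  CH2CH2OH → C:2 H:5 O:1
Element totals:
  C: 11
  H: 24
  O: 3
Molecular formula: C11H24O3.
  M = 11(12.011) + 24(1.008) + 3(15.999)
    = 132.121 + 24.192 + 47.997 = 204.310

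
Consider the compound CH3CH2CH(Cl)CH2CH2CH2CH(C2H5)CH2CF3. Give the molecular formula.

Element totals:
  C: 11
  H: 20
  Cl: 1
  F: 3

C11H20ClF3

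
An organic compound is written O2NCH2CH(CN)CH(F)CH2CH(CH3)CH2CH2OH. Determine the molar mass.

218.23 g/mol

Atom tally by fragment:
  O2NCH2 → C:1 H:2 N:1 O:2
  CH(CN) → C:2 H:1 N:1
  CH(F) → C:1 H:1 F:1
  CH2 → C:1 H:2
  CH(CH3) → C:2 H:4
  CH2CH2OH → C:2 H:5 O:1
Element totals:
  C: 9
  H: 15
  F: 1
  N: 2
  O: 3
Molecular formula: C9H15FN2O3.
  M = 9(12.011) + 15(1.008) + 18.998 + 2(14.007) + 3(15.999)
    = 108.099 + 15.120 + 18.998 + 28.014 + 47.997 = 218.228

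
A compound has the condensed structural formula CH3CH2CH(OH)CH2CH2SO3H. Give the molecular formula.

Element totals:
  C: 5
  H: 12
  O: 4
  S: 1

C5H12O4S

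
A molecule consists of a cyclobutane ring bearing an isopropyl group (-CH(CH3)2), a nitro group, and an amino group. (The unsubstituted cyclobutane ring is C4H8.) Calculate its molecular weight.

Atom tally by fragment:
  cyclobutane ring core → C:4 H:8
  (− 3 ring H displaced by substituents)
  + CH(CH3)2 → C:3 H:7
  + NO2 → N:1 O:2
  + NH2 → N:1 H:2
Element totals:
  C: 7
  H: 14
  N: 2
  O: 2
Molecular formula: C7H14N2O2.
  M = 7(12.011) + 14(1.008) + 2(14.007) + 2(15.999)
    = 84.077 + 14.112 + 28.014 + 31.998 = 158.201

158.20 g/mol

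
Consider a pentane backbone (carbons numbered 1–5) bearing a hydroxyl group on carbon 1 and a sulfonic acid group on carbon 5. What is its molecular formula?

C5H12O4S

Atom tally by fragment:
  HOCH2 → C:1 H:3 O:1
  CH2 → C:1 H:2
  CH2 → C:1 H:2
  CH2 → C:1 H:2
  CH2SO3H → C:1 H:3 S:1 O:3
Element totals:
  C: 5
  H: 12
  O: 4
  S: 1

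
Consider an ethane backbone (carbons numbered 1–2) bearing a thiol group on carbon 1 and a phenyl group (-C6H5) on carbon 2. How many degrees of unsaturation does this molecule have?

4

Atom tally by fragment:
  HSCH2 → C:1 H:3 S:1
  CH2C6H5 → C:7 H:7
Element totals:
  C: 8
  H: 10
  S: 1
Molecular formula: C8H10S.
DoU = (2C + 2 + N − H − X) / 2 = (2·8 + 2 + 0 − 10 − 0) / 2 = 4.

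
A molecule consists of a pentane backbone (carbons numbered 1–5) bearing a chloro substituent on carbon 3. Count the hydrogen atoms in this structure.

Atom tally by fragment:
  CH3 → C:1 H:3
  CH2 → C:1 H:2
  CH(Cl) → C:1 H:1 Cl:1
  CH2 → C:1 H:2
  CH3 → C:1 H:3
Element totals:
  C: 5
  H: 11
  Cl: 1

11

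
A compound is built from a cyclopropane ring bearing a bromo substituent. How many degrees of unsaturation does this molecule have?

1

Atom tally by fragment:
  cyclopropane ring core → C:3 H:6
  (− 1 ring H displaced by substituents)
  + Br → Br:1
Element totals:
  C: 3
  H: 5
  Br: 1
Molecular formula: C3H5Br.
DoU = (2C + 2 + N − H − X) / 2 = (2·3 + 2 + 0 − 5 − 1) / 2 = 1.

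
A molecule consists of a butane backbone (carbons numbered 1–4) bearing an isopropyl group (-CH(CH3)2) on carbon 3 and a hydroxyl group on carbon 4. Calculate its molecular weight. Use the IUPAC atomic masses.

Atom tally by fragment:
  CH3 → C:1 H:3
  CH2 → C:1 H:2
  CH(CH(CH3)2) → C:4 H:8
  CH2OH → C:1 H:3 O:1
Element totals:
  C: 7
  H: 16
  O: 1
Molecular formula: C7H16O.
  M = 7(12.011) + 16(1.008) + 15.999
    = 84.077 + 16.128 + 15.999 = 116.204

116.20 g/mol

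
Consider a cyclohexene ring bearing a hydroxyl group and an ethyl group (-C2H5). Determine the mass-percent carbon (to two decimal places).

76.14%

Atom tally by fragment:
  cyclohexene ring core → C:6 H:10
  (− 2 ring H displaced by substituents)
  + OH → O:1 H:1
  + C2H5 → C:2 H:5
Element totals:
  C: 8
  H: 14
  O: 1
Molecular formula: C8H14O.
Molar mass = 126.199 g/mol.
Mass from C: 8 × 12.011 = 96.088 g/mol.
%C = 96.088 / 126.199 × 100 = 76.14%.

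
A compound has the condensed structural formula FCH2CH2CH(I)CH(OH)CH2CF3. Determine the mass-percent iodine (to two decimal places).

Element totals:
  C: 6
  H: 9
  F: 4
  I: 1
  O: 1
Molecular formula: C6H9F4IO.
Molar mass = 300.033 g/mol.
Mass from I: 1 × 126.904 = 126.904 g/mol.
%I = 126.904 / 300.033 × 100 = 42.30%.

42.30%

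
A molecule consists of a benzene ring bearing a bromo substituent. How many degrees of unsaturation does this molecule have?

Atom tally by fragment:
  benzene ring core → C:6 H:6
  (− 1 ring H displaced by substituents)
  + Br → Br:1
Element totals:
  C: 6
  H: 5
  Br: 1
Molecular formula: C6H5Br.
DoU = (2C + 2 + N − H − X) / 2 = (2·6 + 2 + 0 − 5 − 1) / 2 = 4.

4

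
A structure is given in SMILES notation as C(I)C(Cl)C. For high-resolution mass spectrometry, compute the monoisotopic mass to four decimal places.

203.9203

Atom tally by fragment:
  ICH2 → C:1 H:2 I:1
  CH(Cl) → C:1 H:1 Cl:1
  CH3 → C:1 H:3
Element totals:
  C: 3
  H: 6
  Cl: 1
  I: 1
Molecular formula: C3H6ClI.
  M = 3(12.0) + 6(1.007825) + 34.968853 + 126.904472
    = 36.000000 + 6.046950 + 34.968853 + 126.904472 = 203.920275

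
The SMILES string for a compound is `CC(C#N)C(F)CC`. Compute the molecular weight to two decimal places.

115.15 g/mol

Atom tally by fragment:
  CH3 → C:1 H:3
  CH(CN) → C:2 H:1 N:1
  CH(F) → C:1 H:1 F:1
  CH2 → C:1 H:2
  CH3 → C:1 H:3
Element totals:
  C: 6
  H: 10
  F: 1
  N: 1
Molecular formula: C6H10FN.
  M = 6(12.011) + 10(1.008) + 18.998 + 14.007
    = 72.066 + 10.080 + 18.998 + 14.007 = 115.151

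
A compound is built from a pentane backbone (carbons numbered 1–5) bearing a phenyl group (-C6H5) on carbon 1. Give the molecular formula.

C11H16

Atom tally by fragment:
  C6H5CH2 → C:7 H:7
  CH2 → C:1 H:2
  CH2 → C:1 H:2
  CH2 → C:1 H:2
  CH3 → C:1 H:3
Element totals:
  C: 11
  H: 16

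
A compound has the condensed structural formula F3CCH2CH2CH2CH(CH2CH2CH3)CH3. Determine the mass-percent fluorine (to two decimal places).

Element totals:
  C: 9
  H: 17
  F: 3
Molecular formula: C9H17F3.
Molar mass = 182.229 g/mol.
Mass from F: 3 × 18.998 = 56.994 g/mol.
%F = 56.994 / 182.229 × 100 = 31.28%.

31.28%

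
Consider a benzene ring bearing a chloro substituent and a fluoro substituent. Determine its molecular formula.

C6H4ClF

Atom tally by fragment:
  benzene ring core → C:6 H:6
  (− 2 ring H displaced by substituents)
  + Cl → Cl:1
  + F → F:1
Element totals:
  C: 6
  H: 4
  Cl: 1
  F: 1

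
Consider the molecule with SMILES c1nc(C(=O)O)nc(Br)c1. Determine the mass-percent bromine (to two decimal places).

Atom tally by fragment:
  pyrimidine ring core → C:4 H:4 N:2
  (− 2 ring H displaced by substituents)
  + COOH → C:1 H:1 O:2
  + Br → Br:1
Element totals:
  C: 5
  H: 3
  Br: 1
  N: 2
  O: 2
Molecular formula: C5H3BrN2O2.
Molar mass = 202.995 g/mol.
Mass from Br: 1 × 79.904 = 79.904 g/mol.
%Br = 79.904 / 202.995 × 100 = 39.36%.

39.36%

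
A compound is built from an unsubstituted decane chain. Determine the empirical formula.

Atom tally by fragment:
  CH3 → C:1 H:3
  CH2 → C:1 H:2
  CH2 → C:1 H:2
  CH2 → C:1 H:2
  CH2 → C:1 H:2
  CH2 → C:1 H:2
  CH2 → C:1 H:2
  CH2 → C:1 H:2
  CH2 → C:1 H:2
  CH3 → C:1 H:3
Element totals:
  C: 10
  H: 22
Molecular formula: C10H22.
gcd of subscripts = 2; dividing each by 2:
  C: 10/2 = 5
  H: 22/2 = 11

C5H11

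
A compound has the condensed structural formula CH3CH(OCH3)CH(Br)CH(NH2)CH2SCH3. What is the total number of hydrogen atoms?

16

Atom tally by fragment:
  CH3 → C:1 H:3
  CH(OCH3) → C:2 H:4 O:1
  CH(Br) → C:1 H:1 Br:1
  CH(NH2) → C:1 H:3 N:1
  CH2SCH3 → C:2 H:5 S:1
Element totals:
  C: 7
  H: 16
  Br: 1
  N: 1
  O: 1
  S: 1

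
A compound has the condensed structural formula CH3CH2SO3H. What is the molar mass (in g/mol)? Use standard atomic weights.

110.13 g/mol

Atom tally by fragment:
  CH3 → C:1 H:3
  CH2SO3H → C:1 H:3 S:1 O:3
Element totals:
  C: 2
  H: 6
  O: 3
  S: 1
Molecular formula: C2H6O3S.
  M = 2(12.011) + 6(1.008) + 3(15.999) + 32.06
    = 24.022 + 6.048 + 47.997 + 32.060 = 110.127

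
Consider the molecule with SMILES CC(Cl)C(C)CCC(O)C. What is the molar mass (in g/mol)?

164.67 g/mol

Atom tally by fragment:
  CH3 → C:1 H:3
  CH(Cl) → C:1 H:1 Cl:1
  CH(CH3) → C:2 H:4
  CH2 → C:1 H:2
  CH2 → C:1 H:2
  CH(OH) → C:1 H:2 O:1
  CH3 → C:1 H:3
Element totals:
  C: 8
  H: 17
  Cl: 1
  O: 1
Molecular formula: C8H17ClO.
  M = 8(12.011) + 17(1.008) + 35.45 + 15.999
    = 96.088 + 17.136 + 35.450 + 15.999 = 164.673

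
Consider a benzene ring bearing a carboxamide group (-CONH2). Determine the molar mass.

Atom tally by fragment:
  benzene ring core → C:6 H:6
  (− 1 ring H displaced by substituents)
  + CONH2 → C:1 H:2 O:1 N:1
Element totals:
  C: 7
  H: 7
  N: 1
  O: 1
Molecular formula: C7H7NO.
  M = 7(12.011) + 7(1.008) + 14.007 + 15.999
    = 84.077 + 7.056 + 14.007 + 15.999 = 121.139

121.14 g/mol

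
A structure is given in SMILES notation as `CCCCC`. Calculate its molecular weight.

Atom tally by fragment:
  CH3 → C:1 H:3
  CH2 → C:1 H:2
  CH2 → C:1 H:2
  CH2 → C:1 H:2
  CH3 → C:1 H:3
Element totals:
  C: 5
  H: 12
Molecular formula: C5H12.
  M = 5(12.011) + 12(1.008)
    = 60.055 + 12.096 = 72.151

72.15 g/mol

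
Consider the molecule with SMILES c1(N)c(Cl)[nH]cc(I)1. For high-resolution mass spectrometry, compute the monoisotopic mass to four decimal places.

Atom tally by fragment:
  pyrrole ring core → C:4 H:5 N:1
  (− 3 ring H displaced by substituents)
  + NH2 → N:1 H:2
  + Cl → Cl:1
  + I → I:1
Element totals:
  C: 4
  H: 4
  Cl: 1
  I: 1
  N: 2
Molecular formula: C4H4ClIN2.
  M = 4(12.0) + 4(1.007825) + 34.968853 + 126.904472 + 2(14.003074)
    = 48.000000 + 4.031300 + 34.968853 + 126.904472 + 28.006148 = 241.910773

241.9108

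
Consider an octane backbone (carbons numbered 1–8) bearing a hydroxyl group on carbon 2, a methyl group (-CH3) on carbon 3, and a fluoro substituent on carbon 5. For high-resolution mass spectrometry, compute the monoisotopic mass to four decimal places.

162.1420

Atom tally by fragment:
  CH3 → C:1 H:3
  CH(OH) → C:1 H:2 O:1
  CH(CH3) → C:2 H:4
  CH2 → C:1 H:2
  CH(F) → C:1 H:1 F:1
  CH2 → C:1 H:2
  CH2 → C:1 H:2
  CH3 → C:1 H:3
Element totals:
  C: 9
  H: 19
  F: 1
  O: 1
Molecular formula: C9H19FO.
  M = 9(12.0) + 19(1.007825) + 18.998403 + 15.994915
    = 108.000000 + 19.148675 + 18.998403 + 15.994915 = 162.141993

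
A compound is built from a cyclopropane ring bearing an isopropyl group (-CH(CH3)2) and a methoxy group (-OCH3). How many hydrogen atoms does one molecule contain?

Atom tally by fragment:
  cyclopropane ring core → C:3 H:6
  (− 2 ring H displaced by substituents)
  + CH(CH3)2 → C:3 H:7
  + OCH3 → C:1 H:3 O:1
Element totals:
  C: 7
  H: 14
  O: 1

14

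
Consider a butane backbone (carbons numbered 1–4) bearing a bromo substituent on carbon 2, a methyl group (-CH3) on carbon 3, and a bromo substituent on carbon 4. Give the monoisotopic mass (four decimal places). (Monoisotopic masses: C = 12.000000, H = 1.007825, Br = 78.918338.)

Atom tally by fragment:
  CH3 → C:1 H:3
  CH(Br) → C:1 H:1 Br:1
  CH(CH3) → C:2 H:4
  CH2Br → C:1 H:2 Br:1
Element totals:
  C: 5
  H: 10
  Br: 2
Molecular formula: C5H10Br2.
  M = 5(12.0) + 10(1.007825) + 2(78.918338)
    = 60.000000 + 10.078250 + 157.836676 = 227.914926

227.9149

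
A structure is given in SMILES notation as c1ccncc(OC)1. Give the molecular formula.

Atom tally by fragment:
  pyridine ring core → C:5 H:5 N:1
  (− 1 ring H displaced by substituents)
  + OCH3 → C:1 H:3 O:1
Element totals:
  C: 6
  H: 7
  N: 1
  O: 1

C6H7NO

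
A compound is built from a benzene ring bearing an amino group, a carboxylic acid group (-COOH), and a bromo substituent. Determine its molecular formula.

Atom tally by fragment:
  benzene ring core → C:6 H:6
  (− 3 ring H displaced by substituents)
  + NH2 → N:1 H:2
  + COOH → C:1 H:1 O:2
  + Br → Br:1
Element totals:
  C: 7
  H: 6
  Br: 1
  N: 1
  O: 2

C7H6BrNO2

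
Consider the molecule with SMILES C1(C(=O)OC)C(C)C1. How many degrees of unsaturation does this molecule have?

2

Atom tally by fragment:
  cyclopropane ring core → C:3 H:6
  (− 2 ring H displaced by substituents)
  + COOCH3 → C:2 H:3 O:2
  + CH3 → C:1 H:3
Element totals:
  C: 6
  H: 10
  O: 2
Molecular formula: C6H10O2.
DoU = (2C + 2 + N − H − X) / 2 = (2·6 + 2 + 0 − 10 − 0) / 2 = 2.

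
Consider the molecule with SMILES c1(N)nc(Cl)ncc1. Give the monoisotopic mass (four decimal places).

129.0094

Atom tally by fragment:
  pyrimidine ring core → C:4 H:4 N:2
  (− 2 ring H displaced by substituents)
  + NH2 → N:1 H:2
  + Cl → Cl:1
Element totals:
  C: 4
  H: 4
  Cl: 1
  N: 3
Molecular formula: C4H4ClN3.
  M = 4(12.0) + 4(1.007825) + 34.968853 + 3(14.003074)
    = 48.000000 + 4.031300 + 34.968853 + 42.009222 = 129.009375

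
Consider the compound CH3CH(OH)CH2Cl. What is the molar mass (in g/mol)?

Element totals:
  C: 3
  H: 7
  Cl: 1
  O: 1
Molecular formula: C3H7ClO.
  M = 3(12.011) + 7(1.008) + 35.45 + 15.999
    = 36.033 + 7.056 + 35.450 + 15.999 = 94.538

94.54 g/mol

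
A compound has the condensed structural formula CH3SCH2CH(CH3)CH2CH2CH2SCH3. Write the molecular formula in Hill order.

Atom tally by fragment:
  CH3SCH2 → C:2 H:5 S:1
  CH(CH3) → C:2 H:4
  CH2 → C:1 H:2
  CH2 → C:1 H:2
  CH2SCH3 → C:2 H:5 S:1
Element totals:
  C: 8
  H: 18
  S: 2

C8H18S2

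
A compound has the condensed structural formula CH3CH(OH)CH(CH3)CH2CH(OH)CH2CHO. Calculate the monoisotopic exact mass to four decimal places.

Atom tally by fragment:
  CH3 → C:1 H:3
  CH(OH) → C:1 H:2 O:1
  CH(CH3) → C:2 H:4
  CH2 → C:1 H:2
  CH(OH) → C:1 H:2 O:1
  CH2CHO → C:2 H:3 O:1
Element totals:
  C: 8
  H: 16
  O: 3
Molecular formula: C8H16O3.
  M = 8(12.0) + 16(1.007825) + 3(15.994915)
    = 96.000000 + 16.125200 + 47.984745 = 160.109945

160.1099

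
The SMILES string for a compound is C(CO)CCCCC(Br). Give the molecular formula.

C7H15BrO

Atom tally by fragment:
  HOCH2CH2 → C:2 H:5 O:1
  CH2 → C:1 H:2
  CH2 → C:1 H:2
  CH2 → C:1 H:2
  CH2 → C:1 H:2
  CH2Br → C:1 H:2 Br:1
Element totals:
  C: 7
  H: 15
  Br: 1
  O: 1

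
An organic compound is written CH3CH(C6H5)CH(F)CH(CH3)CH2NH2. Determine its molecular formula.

C12H18FN

Atom tally by fragment:
  CH3 → C:1 H:3
  CH(C6H5) → C:7 H:6
  CH(F) → C:1 H:1 F:1
  CH(CH3) → C:2 H:4
  CH2NH2 → C:1 H:4 N:1
Element totals:
  C: 12
  H: 18
  F: 1
  N: 1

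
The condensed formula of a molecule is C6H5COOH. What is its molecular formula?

C7H6O2

Atom tally by fragment:
  benzene ring core → C:6 H:6
  (− 1 ring H displaced by substituents)
  + COOH → C:1 H:1 O:2
Element totals:
  C: 7
  H: 6
  O: 2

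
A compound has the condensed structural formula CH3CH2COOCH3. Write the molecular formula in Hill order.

Atom tally by fragment:
  CH3 → C:1 H:3
  CH2COOCH3 → C:3 H:5 O:2
Element totals:
  C: 4
  H: 8
  O: 2

C4H8O2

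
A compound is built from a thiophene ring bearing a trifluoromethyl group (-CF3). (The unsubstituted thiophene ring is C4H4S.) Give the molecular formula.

C5H3F3S

Atom tally by fragment:
  thiophene ring core → C:4 H:4 S:1
  (− 1 ring H displaced by substituents)
  + CF3 → C:1 F:3
Element totals:
  C: 5
  H: 3
  F: 3
  S: 1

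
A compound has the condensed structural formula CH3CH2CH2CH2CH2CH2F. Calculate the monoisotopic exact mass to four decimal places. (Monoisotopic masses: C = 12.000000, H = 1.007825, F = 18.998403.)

104.1001

Atom tally by fragment:
  CH3 → C:1 H:3
  CH2 → C:1 H:2
  CH2 → C:1 H:2
  CH2 → C:1 H:2
  CH2 → C:1 H:2
  CH2F → C:1 H:2 F:1
Element totals:
  C: 6
  H: 13
  F: 1
Molecular formula: C6H13F.
  M = 6(12.0) + 13(1.007825) + 18.998403
    = 72.000000 + 13.101725 + 18.998403 = 104.100128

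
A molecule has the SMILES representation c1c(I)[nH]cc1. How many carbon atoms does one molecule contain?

4

Atom tally by fragment:
  pyrrole ring core → C:4 H:5 N:1
  (− 1 ring H displaced by substituents)
  + I → I:1
Element totals:
  C: 4
  H: 4
  I: 1
  N: 1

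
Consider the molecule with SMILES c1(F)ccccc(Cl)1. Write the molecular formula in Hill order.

C6H4ClF

Atom tally by fragment:
  benzene ring core → C:6 H:6
  (− 2 ring H displaced by substituents)
  + F → F:1
  + Cl → Cl:1
Element totals:
  C: 6
  H: 4
  Cl: 1
  F: 1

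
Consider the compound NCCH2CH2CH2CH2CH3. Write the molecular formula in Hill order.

C6H11N

Element totals:
  C: 6
  H: 11
  N: 1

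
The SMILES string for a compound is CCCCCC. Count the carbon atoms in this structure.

Atom tally by fragment:
  CH3 → C:1 H:3
  CH2 → C:1 H:2
  CH2 → C:1 H:2
  CH2 → C:1 H:2
  CH2 → C:1 H:2
  CH3 → C:1 H:3
Element totals:
  C: 6
  H: 14

6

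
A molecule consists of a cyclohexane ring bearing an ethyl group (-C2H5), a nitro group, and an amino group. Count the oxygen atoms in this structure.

Atom tally by fragment:
  cyclohexane ring core → C:6 H:12
  (− 3 ring H displaced by substituents)
  + C2H5 → C:2 H:5
  + NO2 → N:1 O:2
  + NH2 → N:1 H:2
Element totals:
  C: 8
  H: 16
  N: 2
  O: 2

2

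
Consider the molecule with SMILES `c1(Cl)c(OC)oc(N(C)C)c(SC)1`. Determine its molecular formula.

Atom tally by fragment:
  furan ring core → C:4 H:4 O:1
  (− 4 ring H displaced by substituents)
  + Cl → Cl:1
  + OCH3 → C:1 H:3 O:1
  + N(CH3)2 → N:1 C:2 H:6
  + SCH3 → C:1 H:3 S:1
Element totals:
  C: 8
  H: 12
  Cl: 1
  N: 1
  O: 2
  S: 1

C8H12ClNO2S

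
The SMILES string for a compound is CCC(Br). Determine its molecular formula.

Atom tally by fragment:
  CH3 → C:1 H:3
  CH2 → C:1 H:2
  CH2Br → C:1 H:2 Br:1
Element totals:
  C: 3
  H: 7
  Br: 1

C3H7Br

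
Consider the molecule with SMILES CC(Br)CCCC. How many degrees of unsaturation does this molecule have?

Atom tally by fragment:
  CH3 → C:1 H:3
  CH(Br) → C:1 H:1 Br:1
  CH2 → C:1 H:2
  CH2 → C:1 H:2
  CH2 → C:1 H:2
  CH3 → C:1 H:3
Element totals:
  C: 6
  H: 13
  Br: 1
Molecular formula: C6H13Br.
DoU = (2C + 2 + N − H − X) / 2 = (2·6 + 2 + 0 − 13 − 1) / 2 = 0.

0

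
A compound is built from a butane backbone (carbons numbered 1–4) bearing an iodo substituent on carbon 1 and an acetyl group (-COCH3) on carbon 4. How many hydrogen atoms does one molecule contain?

11

Atom tally by fragment:
  ICH2 → C:1 H:2 I:1
  CH2 → C:1 H:2
  CH2 → C:1 H:2
  CH2COCH3 → C:3 H:5 O:1
Element totals:
  C: 6
  H: 11
  I: 1
  O: 1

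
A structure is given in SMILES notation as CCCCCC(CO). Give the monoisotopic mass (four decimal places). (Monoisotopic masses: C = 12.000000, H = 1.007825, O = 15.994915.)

116.1201

Atom tally by fragment:
  CH3 → C:1 H:3
  CH2 → C:1 H:2
  CH2 → C:1 H:2
  CH2 → C:1 H:2
  CH2 → C:1 H:2
  CH2CH2OH → C:2 H:5 O:1
Element totals:
  C: 7
  H: 16
  O: 1
Molecular formula: C7H16O.
  M = 7(12.0) + 16(1.007825) + 15.994915
    = 84.000000 + 16.125200 + 15.994915 = 116.120115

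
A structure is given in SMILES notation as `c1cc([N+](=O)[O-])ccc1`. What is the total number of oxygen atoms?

2

Atom tally by fragment:
  benzene ring core → C:6 H:6
  (− 1 ring H displaced by substituents)
  + NO2 → N:1 O:2
Element totals:
  C: 6
  H: 5
  N: 1
  O: 2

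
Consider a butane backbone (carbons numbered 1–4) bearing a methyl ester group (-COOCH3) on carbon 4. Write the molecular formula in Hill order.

C6H12O2

Atom tally by fragment:
  CH3 → C:1 H:3
  CH2 → C:1 H:2
  CH2 → C:1 H:2
  CH2COOCH3 → C:3 H:5 O:2
Element totals:
  C: 6
  H: 12
  O: 2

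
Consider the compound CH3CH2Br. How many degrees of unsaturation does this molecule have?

Atom tally by fragment:
  CH3 → C:1 H:3
  CH2Br → C:1 H:2 Br:1
Element totals:
  C: 2
  H: 5
  Br: 1
Molecular formula: C2H5Br.
DoU = (2C + 2 + N − H − X) / 2 = (2·2 + 2 + 0 − 5 − 1) / 2 = 0.

0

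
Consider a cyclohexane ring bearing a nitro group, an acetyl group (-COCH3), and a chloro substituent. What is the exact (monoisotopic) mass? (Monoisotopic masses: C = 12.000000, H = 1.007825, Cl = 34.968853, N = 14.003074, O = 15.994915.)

Atom tally by fragment:
  cyclohexane ring core → C:6 H:12
  (− 3 ring H displaced by substituents)
  + NO2 → N:1 O:2
  + COCH3 → C:2 H:3 O:1
  + Cl → Cl:1
Element totals:
  C: 8
  H: 12
  Cl: 1
  N: 1
  O: 3
Molecular formula: C8H12ClNO3.
  M = 8(12.0) + 12(1.007825) + 34.968853 + 14.003074 + 3(15.994915)
    = 96.000000 + 12.093900 + 34.968853 + 14.003074 + 47.984745 = 205.050572

205.0506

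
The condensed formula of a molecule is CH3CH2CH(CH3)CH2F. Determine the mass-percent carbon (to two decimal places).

Element totals:
  C: 5
  H: 11
  F: 1
Molecular formula: C5H11F.
Molar mass = 90.141 g/mol.
Mass from C: 5 × 12.011 = 60.055 g/mol.
%C = 60.055 / 90.141 × 100 = 66.62%.

66.62%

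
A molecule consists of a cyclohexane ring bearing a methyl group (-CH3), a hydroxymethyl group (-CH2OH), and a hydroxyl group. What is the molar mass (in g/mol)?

144.21 g/mol

Atom tally by fragment:
  cyclohexane ring core → C:6 H:12
  (− 3 ring H displaced by substituents)
  + CH3 → C:1 H:3
  + CH2OH → C:1 H:3 O:1
  + OH → O:1 H:1
Element totals:
  C: 8
  H: 16
  O: 2
Molecular formula: C8H16O2.
  M = 8(12.011) + 16(1.008) + 2(15.999)
    = 96.088 + 16.128 + 31.998 = 144.214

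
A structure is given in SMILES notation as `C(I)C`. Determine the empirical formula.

Atom tally by fragment:
  ICH2 → C:1 H:2 I:1
  CH3 → C:1 H:3
Element totals:
  C: 2
  H: 5
  I: 1
Molecular formula: C2H5I.
gcd of subscripts (2, 5, 1) = 1, so the empirical formula equals the molecular formula.

C2H5I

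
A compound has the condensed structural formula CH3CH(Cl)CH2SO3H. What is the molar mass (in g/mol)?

Element totals:
  C: 3
  H: 7
  Cl: 1
  O: 3
  S: 1
Molecular formula: C3H7ClO3S.
  M = 3(12.011) + 7(1.008) + 35.45 + 3(15.999) + 32.06
    = 36.033 + 7.056 + 35.450 + 47.997 + 32.060 = 158.596

158.60 g/mol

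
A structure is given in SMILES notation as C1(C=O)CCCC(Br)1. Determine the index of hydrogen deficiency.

2

Atom tally by fragment:
  cyclopentane ring core → C:5 H:10
  (− 2 ring H displaced by substituents)
  + CHO → C:1 H:1 O:1
  + Br → Br:1
Element totals:
  C: 6
  H: 9
  Br: 1
  O: 1
Molecular formula: C6H9BrO.
DoU = (2C + 2 + N − H − X) / 2 = (2·6 + 2 + 0 − 9 − 1) / 2 = 2.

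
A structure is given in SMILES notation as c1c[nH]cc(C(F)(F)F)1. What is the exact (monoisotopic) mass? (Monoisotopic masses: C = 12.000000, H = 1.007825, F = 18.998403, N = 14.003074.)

135.0296

Atom tally by fragment:
  pyrrole ring core → C:4 H:5 N:1
  (− 1 ring H displaced by substituents)
  + CF3 → C:1 F:3
Element totals:
  C: 5
  H: 4
  F: 3
  N: 1
Molecular formula: C5H4F3N.
  M = 5(12.0) + 4(1.007825) + 3(18.998403) + 14.003074
    = 60.000000 + 4.031300 + 56.995209 + 14.003074 = 135.029583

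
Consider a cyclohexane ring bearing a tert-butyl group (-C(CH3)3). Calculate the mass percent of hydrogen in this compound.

14.37%

Atom tally by fragment:
  cyclohexane ring core → C:6 H:12
  (− 1 ring H displaced by substituents)
  + C(CH3)3 → C:4 H:9
Element totals:
  C: 10
  H: 20
Molecular formula: C10H20.
Molar mass = 140.270 g/mol.
Mass from H: 20 × 1.008 = 20.160 g/mol.
%H = 20.160 / 140.270 × 100 = 14.37%.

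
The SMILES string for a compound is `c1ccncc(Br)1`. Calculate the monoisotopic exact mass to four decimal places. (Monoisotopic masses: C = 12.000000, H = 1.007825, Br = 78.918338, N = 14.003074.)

Atom tally by fragment:
  pyridine ring core → C:5 H:5 N:1
  (− 1 ring H displaced by substituents)
  + Br → Br:1
Element totals:
  C: 5
  H: 4
  Br: 1
  N: 1
Molecular formula: C5H4BrN.
  M = 5(12.0) + 4(1.007825) + 78.918338 + 14.003074
    = 60.000000 + 4.031300 + 78.918338 + 14.003074 = 156.952712

156.9527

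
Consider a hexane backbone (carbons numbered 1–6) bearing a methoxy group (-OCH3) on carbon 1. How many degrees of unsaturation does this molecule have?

Atom tally by fragment:
  CH3OCH2 → C:2 H:5 O:1
  CH2 → C:1 H:2
  CH2 → C:1 H:2
  CH2 → C:1 H:2
  CH2 → C:1 H:2
  CH3 → C:1 H:3
Element totals:
  C: 7
  H: 16
  O: 1
Molecular formula: C7H16O.
DoU = (2C + 2 + N − H − X) / 2 = (2·7 + 2 + 0 − 16 − 0) / 2 = 0.

0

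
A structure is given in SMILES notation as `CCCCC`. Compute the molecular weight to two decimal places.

72.15 g/mol

Atom tally by fragment:
  CH3 → C:1 H:3
  CH2 → C:1 H:2
  CH2 → C:1 H:2
  CH2 → C:1 H:2
  CH3 → C:1 H:3
Element totals:
  C: 5
  H: 12
Molecular formula: C5H12.
  M = 5(12.011) + 12(1.008)
    = 60.055 + 12.096 = 72.151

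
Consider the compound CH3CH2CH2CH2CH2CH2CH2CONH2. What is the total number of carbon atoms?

Atom tally by fragment:
  CH3 → C:1 H:3
  CH2 → C:1 H:2
  CH2 → C:1 H:2
  CH2 → C:1 H:2
  CH2 → C:1 H:2
  CH2 → C:1 H:2
  CH2CONH2 → C:2 H:4 O:1 N:1
Element totals:
  C: 8
  H: 17
  N: 1
  O: 1

8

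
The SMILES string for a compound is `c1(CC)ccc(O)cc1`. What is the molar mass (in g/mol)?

Atom tally by fragment:
  benzene ring core → C:6 H:6
  (− 2 ring H displaced by substituents)
  + C2H5 → C:2 H:5
  + OH → O:1 H:1
Element totals:
  C: 8
  H: 10
  O: 1
Molecular formula: C8H10O.
  M = 8(12.011) + 10(1.008) + 15.999
    = 96.088 + 10.080 + 15.999 = 122.167

122.17 g/mol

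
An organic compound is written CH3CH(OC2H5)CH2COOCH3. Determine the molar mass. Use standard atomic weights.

146.19 g/mol

Atom tally by fragment:
  CH3 → C:1 H:3
  CH(OC2H5) → C:3 H:6 O:1
  CH2COOCH3 → C:3 H:5 O:2
Element totals:
  C: 7
  H: 14
  O: 3
Molecular formula: C7H14O3.
  M = 7(12.011) + 14(1.008) + 3(15.999)
    = 84.077 + 14.112 + 47.997 = 146.186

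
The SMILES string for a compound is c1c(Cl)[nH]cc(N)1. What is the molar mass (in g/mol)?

Atom tally by fragment:
  pyrrole ring core → C:4 H:5 N:1
  (− 2 ring H displaced by substituents)
  + Cl → Cl:1
  + NH2 → N:1 H:2
Element totals:
  C: 4
  H: 5
  Cl: 1
  N: 2
Molecular formula: C4H5ClN2.
  M = 4(12.011) + 5(1.008) + 35.45 + 2(14.007)
    = 48.044 + 5.040 + 35.450 + 28.014 = 116.548

116.55 g/mol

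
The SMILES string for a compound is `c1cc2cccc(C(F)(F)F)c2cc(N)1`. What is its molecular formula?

C11H8F3N

Atom tally by fragment:
  naphthalene ring system core → C:10 H:8
  (− 2 ring H displaced by substituents)
  + CF3 → C:1 F:3
  + NH2 → N:1 H:2
Element totals:
  C: 11
  H: 8
  F: 3
  N: 1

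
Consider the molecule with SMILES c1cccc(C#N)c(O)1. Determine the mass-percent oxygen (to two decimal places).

13.43%

Atom tally by fragment:
  benzene ring core → C:6 H:6
  (− 2 ring H displaced by substituents)
  + CN → C:1 N:1
  + OH → O:1 H:1
Element totals:
  C: 7
  H: 5
  N: 1
  O: 1
Molecular formula: C7H5NO.
Molar mass = 119.123 g/mol.
Mass from O: 1 × 15.999 = 15.999 g/mol.
%O = 15.999 / 119.123 × 100 = 13.43%.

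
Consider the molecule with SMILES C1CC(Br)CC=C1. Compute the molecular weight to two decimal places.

Atom tally by fragment:
  cyclohexene ring core → C:6 H:10
  (− 1 ring H displaced by substituents)
  + Br → Br:1
Element totals:
  C: 6
  H: 9
  Br: 1
Molecular formula: C6H9Br.
  M = 6(12.011) + 9(1.008) + 79.904
    = 72.066 + 9.072 + 79.904 = 161.042

161.04 g/mol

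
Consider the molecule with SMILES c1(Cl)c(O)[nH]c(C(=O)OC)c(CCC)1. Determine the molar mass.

217.65 g/mol

Atom tally by fragment:
  pyrrole ring core → C:4 H:5 N:1
  (− 4 ring H displaced by substituents)
  + Cl → Cl:1
  + OH → O:1 H:1
  + COOCH3 → C:2 H:3 O:2
  + CH2CH2CH3 → C:3 H:7
Element totals:
  C: 9
  H: 12
  Cl: 1
  N: 1
  O: 3
Molecular formula: C9H12ClNO3.
  M = 9(12.011) + 12(1.008) + 35.45 + 14.007 + 3(15.999)
    = 108.099 + 12.096 + 35.450 + 14.007 + 47.997 = 217.649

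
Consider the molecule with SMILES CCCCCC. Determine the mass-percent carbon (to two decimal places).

83.62%

Atom tally by fragment:
  CH3 → C:1 H:3
  CH2 → C:1 H:2
  CH2 → C:1 H:2
  CH2 → C:1 H:2
  CH2 → C:1 H:2
  CH3 → C:1 H:3
Element totals:
  C: 6
  H: 14
Molecular formula: C6H14.
Molar mass = 86.178 g/mol.
Mass from C: 6 × 12.011 = 72.066 g/mol.
%C = 72.066 / 86.178 × 100 = 83.62%.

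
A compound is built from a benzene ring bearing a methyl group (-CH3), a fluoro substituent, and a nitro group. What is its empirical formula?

C7H6FNO2

Atom tally by fragment:
  benzene ring core → C:6 H:6
  (− 3 ring H displaced by substituents)
  + CH3 → C:1 H:3
  + F → F:1
  + NO2 → N:1 O:2
Element totals:
  C: 7
  H: 6
  F: 1
  N: 1
  O: 2
Molecular formula: C7H6FNO2.
gcd of subscripts (7, 1, 6, 1, 2) = 1, so the empirical formula equals the molecular formula.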